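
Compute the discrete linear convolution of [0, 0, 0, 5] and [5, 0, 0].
y[0] = 0×5 = 0; y[1] = 0×0 + 0×5 = 0; y[2] = 0×0 + 0×0 + 0×5 = 0; y[3] = 0×0 + 0×0 + 5×5 = 25; y[4] = 0×0 + 5×0 = 0; y[5] = 5×0 = 0

[0, 0, 0, 25, 0, 0]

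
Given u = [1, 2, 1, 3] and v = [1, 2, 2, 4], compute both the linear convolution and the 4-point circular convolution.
Linear: y_lin[0] = 1×1 = 1; y_lin[1] = 1×2 + 2×1 = 4; y_lin[2] = 1×2 + 2×2 + 1×1 = 7; y_lin[3] = 1×4 + 2×2 + 1×2 + 3×1 = 13; y_lin[4] = 2×4 + 1×2 + 3×2 = 16; y_lin[5] = 1×4 + 3×2 = 10; y_lin[6] = 3×4 = 12 → [1, 4, 7, 13, 16, 10, 12]. Circular (length 4): y[0] = 1×1 + 2×4 + 1×2 + 3×2 = 17; y[1] = 1×2 + 2×1 + 1×4 + 3×2 = 14; y[2] = 1×2 + 2×2 + 1×1 + 3×4 = 19; y[3] = 1×4 + 2×2 + 1×2 + 3×1 = 13 → [17, 14, 19, 13]

Linear: [1, 4, 7, 13, 16, 10, 12], Circular: [17, 14, 19, 13]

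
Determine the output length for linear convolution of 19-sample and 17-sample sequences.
Linear/full convolution length: m + n - 1 = 19 + 17 - 1 = 35

35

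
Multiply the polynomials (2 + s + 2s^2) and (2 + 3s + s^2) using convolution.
Ascending coefficients: a = [2, 1, 2], b = [2, 3, 1]. c[0] = 2×2 = 4; c[1] = 2×3 + 1×2 = 8; c[2] = 2×1 + 1×3 + 2×2 = 9; c[3] = 1×1 + 2×3 = 7; c[4] = 2×1 = 2. Result coefficients: [4, 8, 9, 7, 2] → 4 + 8s + 9s^2 + 7s^3 + 2s^4

4 + 8s + 9s^2 + 7s^3 + 2s^4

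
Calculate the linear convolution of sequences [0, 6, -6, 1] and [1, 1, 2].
y[0] = 0×1 = 0; y[1] = 0×1 + 6×1 = 6; y[2] = 0×2 + 6×1 + -6×1 = 0; y[3] = 6×2 + -6×1 + 1×1 = 7; y[4] = -6×2 + 1×1 = -11; y[5] = 1×2 = 2

[0, 6, 0, 7, -11, 2]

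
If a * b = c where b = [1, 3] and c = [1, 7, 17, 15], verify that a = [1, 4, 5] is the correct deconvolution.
Forward-compute [1, 4, 5] * [1, 3]: c[0] = 1×1 = 1; c[1] = 1×3 + 4×1 = 7; c[2] = 4×3 + 5×1 = 17; c[3] = 5×3 = 15 → [1, 7, 17, 15]. Matches given c = [1, 7, 17, 15], so verified.

Verified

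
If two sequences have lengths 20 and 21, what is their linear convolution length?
Linear/full convolution length: m + n - 1 = 20 + 21 - 1 = 40

40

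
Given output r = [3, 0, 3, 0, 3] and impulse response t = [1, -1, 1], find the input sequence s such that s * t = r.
Deconvolve r=[3, 0, 3, 0, 3] by t=[1, -1, 1]. Since t[0]=1, solve forward: s[0] = r[0] / 1 = 3; s[1] = (r[1] - 3×-1) / 1 = 3; s[2] = (r[2] - 3×-1 - 3×1) / 1 = 3. So s = [3, 3, 3]. Check by forward convolution: r[0] = 3×1 = 3; r[1] = 3×-1 + 3×1 = 0; r[2] = 3×1 + 3×-1 + 3×1 = 3; r[3] = 3×1 + 3×-1 = 0; r[4] = 3×1 = 3

[3, 3, 3]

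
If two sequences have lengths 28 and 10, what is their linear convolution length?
Linear/full convolution length: m + n - 1 = 28 + 10 - 1 = 37

37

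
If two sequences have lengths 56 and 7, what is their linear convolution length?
Linear/full convolution length: m + n - 1 = 56 + 7 - 1 = 62

62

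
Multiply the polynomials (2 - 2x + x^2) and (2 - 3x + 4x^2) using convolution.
Ascending coefficients: a = [2, -2, 1], b = [2, -3, 4]. c[0] = 2×2 = 4; c[1] = 2×-3 + -2×2 = -10; c[2] = 2×4 + -2×-3 + 1×2 = 16; c[3] = -2×4 + 1×-3 = -11; c[4] = 1×4 = 4. Result coefficients: [4, -10, 16, -11, 4] → 4 - 10x + 16x^2 - 11x^3 + 4x^4

4 - 10x + 16x^2 - 11x^3 + 4x^4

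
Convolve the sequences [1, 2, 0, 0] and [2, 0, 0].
y[0] = 1×2 = 2; y[1] = 1×0 + 2×2 = 4; y[2] = 1×0 + 2×0 + 0×2 = 0; y[3] = 2×0 + 0×0 + 0×2 = 0; y[4] = 0×0 + 0×0 = 0; y[5] = 0×0 = 0

[2, 4, 0, 0, 0, 0]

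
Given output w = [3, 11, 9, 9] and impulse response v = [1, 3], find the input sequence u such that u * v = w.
Deconvolve w=[3, 11, 9, 9] by v=[1, 3]. Since v[0]=1, solve forward: u[0] = w[0] / 1 = 3; u[1] = (w[1] - 3×3) / 1 = 2; u[2] = (w[2] - 2×3) / 1 = 3. So u = [3, 2, 3]. Check by forward convolution: w[0] = 3×1 = 3; w[1] = 3×3 + 2×1 = 11; w[2] = 2×3 + 3×1 = 9; w[3] = 3×3 = 9

[3, 2, 3]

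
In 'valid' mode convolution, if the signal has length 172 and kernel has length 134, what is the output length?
'Valid' mode counts only positions where the kernel fully overlaps the signal: m - n + 1 = 172 - 134 + 1 = 39

39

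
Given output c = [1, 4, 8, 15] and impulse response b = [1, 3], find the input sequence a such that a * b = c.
Deconvolve c=[1, 4, 8, 15] by b=[1, 3]. Since b[0]=1, solve forward: a[0] = c[0] / 1 = 1; a[1] = (c[1] - 1×3) / 1 = 1; a[2] = (c[2] - 1×3) / 1 = 5. So a = [1, 1, 5]. Check by forward convolution: c[0] = 1×1 = 1; c[1] = 1×3 + 1×1 = 4; c[2] = 1×3 + 5×1 = 8; c[3] = 5×3 = 15

[1, 1, 5]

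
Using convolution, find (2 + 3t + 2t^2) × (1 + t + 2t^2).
Ascending coefficients: a = [2, 3, 2], b = [1, 1, 2]. c[0] = 2×1 = 2; c[1] = 2×1 + 3×1 = 5; c[2] = 2×2 + 3×1 + 2×1 = 9; c[3] = 3×2 + 2×1 = 8; c[4] = 2×2 = 4. Result coefficients: [2, 5, 9, 8, 4] → 2 + 5t + 9t^2 + 8t^3 + 4t^4

2 + 5t + 9t^2 + 8t^3 + 4t^4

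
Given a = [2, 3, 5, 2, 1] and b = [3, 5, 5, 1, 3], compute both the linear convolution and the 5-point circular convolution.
Linear: y_lin[0] = 2×3 = 6; y_lin[1] = 2×5 + 3×3 = 19; y_lin[2] = 2×5 + 3×5 + 5×3 = 40; y_lin[3] = 2×1 + 3×5 + 5×5 + 2×3 = 48; y_lin[4] = 2×3 + 3×1 + 5×5 + 2×5 + 1×3 = 47; y_lin[5] = 3×3 + 5×1 + 2×5 + 1×5 = 29; y_lin[6] = 5×3 + 2×1 + 1×5 = 22; y_lin[7] = 2×3 + 1×1 = 7; y_lin[8] = 1×3 = 3 → [6, 19, 40, 48, 47, 29, 22, 7, 3]. Circular (length 5): y[0] = 2×3 + 3×3 + 5×1 + 2×5 + 1×5 = 35; y[1] = 2×5 + 3×3 + 5×3 + 2×1 + 1×5 = 41; y[2] = 2×5 + 3×5 + 5×3 + 2×3 + 1×1 = 47; y[3] = 2×1 + 3×5 + 5×5 + 2×3 + 1×3 = 51; y[4] = 2×3 + 3×1 + 5×5 + 2×5 + 1×3 = 47 → [35, 41, 47, 51, 47]

Linear: [6, 19, 40, 48, 47, 29, 22, 7, 3], Circular: [35, 41, 47, 51, 47]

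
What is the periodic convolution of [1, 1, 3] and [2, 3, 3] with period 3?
Use y[k] = Σ_j a[j]·b[(k-j) mod 3]. y[0] = 1×2 + 1×3 + 3×3 = 14; y[1] = 1×3 + 1×2 + 3×3 = 14; y[2] = 1×3 + 1×3 + 3×2 = 12. Result: [14, 14, 12]

[14, 14, 12]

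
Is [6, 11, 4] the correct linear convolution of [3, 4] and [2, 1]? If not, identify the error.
Recompute linear convolution of [3, 4] and [2, 1]: y[0] = 3×2 = 6; y[1] = 3×1 + 4×2 = 11; y[2] = 4×1 = 4 → [6, 11, 4]. Given [6, 11, 4] matches, so answer: Yes

Yes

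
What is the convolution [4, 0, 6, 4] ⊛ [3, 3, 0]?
y[0] = 4×3 = 12; y[1] = 4×3 + 0×3 = 12; y[2] = 4×0 + 0×3 + 6×3 = 18; y[3] = 0×0 + 6×3 + 4×3 = 30; y[4] = 6×0 + 4×3 = 12; y[5] = 4×0 = 0

[12, 12, 18, 30, 12, 0]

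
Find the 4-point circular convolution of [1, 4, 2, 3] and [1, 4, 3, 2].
Use y[k] = Σ_j a[j]·b[(k-j) mod 4]. y[0] = 1×1 + 4×2 + 2×3 + 3×4 = 27; y[1] = 1×4 + 4×1 + 2×2 + 3×3 = 21; y[2] = 1×3 + 4×4 + 2×1 + 3×2 = 27; y[3] = 1×2 + 4×3 + 2×4 + 3×1 = 25. Result: [27, 21, 27, 25]

[27, 21, 27, 25]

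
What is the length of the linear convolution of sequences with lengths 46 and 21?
Linear/full convolution length: m + n - 1 = 46 + 21 - 1 = 66

66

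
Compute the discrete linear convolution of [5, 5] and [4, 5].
y[0] = 5×4 = 20; y[1] = 5×5 + 5×4 = 45; y[2] = 5×5 = 25

[20, 45, 25]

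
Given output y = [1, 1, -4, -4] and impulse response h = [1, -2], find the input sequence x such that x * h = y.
Deconvolve y=[1, 1, -4, -4] by h=[1, -2]. Since h[0]=1, solve forward: x[0] = y[0] / 1 = 1; x[1] = (y[1] - 1×-2) / 1 = 3; x[2] = (y[2] - 3×-2) / 1 = 2. So x = [1, 3, 2]. Check by forward convolution: y[0] = 1×1 = 1; y[1] = 1×-2 + 3×1 = 1; y[2] = 3×-2 + 2×1 = -4; y[3] = 2×-2 = -4

[1, 3, 2]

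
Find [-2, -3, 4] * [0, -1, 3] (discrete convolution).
y[0] = -2×0 = 0; y[1] = -2×-1 + -3×0 = 2; y[2] = -2×3 + -3×-1 + 4×0 = -3; y[3] = -3×3 + 4×-1 = -13; y[4] = 4×3 = 12

[0, 2, -3, -13, 12]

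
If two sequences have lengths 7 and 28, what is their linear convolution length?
Linear/full convolution length: m + n - 1 = 7 + 28 - 1 = 34

34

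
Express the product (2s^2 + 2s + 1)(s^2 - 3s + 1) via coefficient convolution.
Ascending coefficients: a = [1, 2, 2], b = [1, -3, 1]. c[0] = 1×1 = 1; c[1] = 1×-3 + 2×1 = -1; c[2] = 1×1 + 2×-3 + 2×1 = -3; c[3] = 2×1 + 2×-3 = -4; c[4] = 2×1 = 2. Result coefficients: [1, -1, -3, -4, 2] → 2s^4 - 4s^3 - 3s^2 - s + 1

2s^4 - 4s^3 - 3s^2 - s + 1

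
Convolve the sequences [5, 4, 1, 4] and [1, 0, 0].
y[0] = 5×1 = 5; y[1] = 5×0 + 4×1 = 4; y[2] = 5×0 + 4×0 + 1×1 = 1; y[3] = 4×0 + 1×0 + 4×1 = 4; y[4] = 1×0 + 4×0 = 0; y[5] = 4×0 = 0

[5, 4, 1, 4, 0, 0]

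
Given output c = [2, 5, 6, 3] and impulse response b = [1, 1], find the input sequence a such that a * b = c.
Deconvolve c=[2, 5, 6, 3] by b=[1, 1]. Since b[0]=1, solve forward: a[0] = c[0] / 1 = 2; a[1] = (c[1] - 2×1) / 1 = 3; a[2] = (c[2] - 3×1) / 1 = 3. So a = [2, 3, 3]. Check by forward convolution: c[0] = 2×1 = 2; c[1] = 2×1 + 3×1 = 5; c[2] = 3×1 + 3×1 = 6; c[3] = 3×1 = 3

[2, 3, 3]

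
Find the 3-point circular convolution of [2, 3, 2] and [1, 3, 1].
Use y[k] = Σ_j u[j]·v[(k-j) mod 3]. y[0] = 2×1 + 3×1 + 2×3 = 11; y[1] = 2×3 + 3×1 + 2×1 = 11; y[2] = 2×1 + 3×3 + 2×1 = 13. Result: [11, 11, 13]

[11, 11, 13]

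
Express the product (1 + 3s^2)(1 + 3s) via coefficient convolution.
Ascending coefficients: a = [1, 0, 3], b = [1, 3]. c[0] = 1×1 = 1; c[1] = 1×3 + 0×1 = 3; c[2] = 0×3 + 3×1 = 3; c[3] = 3×3 = 9. Result coefficients: [1, 3, 3, 9] → 1 + 3s + 3s^2 + 9s^3

1 + 3s + 3s^2 + 9s^3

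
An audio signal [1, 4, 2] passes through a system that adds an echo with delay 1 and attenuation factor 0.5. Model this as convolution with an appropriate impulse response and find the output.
Direct-path + delayed-attenuated-path model → impulse response h = [1, 0.5] (1 at lag 0, 0.5 at lag 1). Output y[n] = x[n] + 0.5·x[n - 1] (with x[n] = 0 outside 0..2): y[0] = 1 + 0.5×0 = 1; y[1] = 4 + 0.5×1 = 4.5; y[2] = 2 + 0.5×4 = 4.0; y[3] = 0 + 0.5×2 = 1.0. So y = [1, 4.5, 4.0, 1.0]

[1, 4.5, 4.0, 1.0]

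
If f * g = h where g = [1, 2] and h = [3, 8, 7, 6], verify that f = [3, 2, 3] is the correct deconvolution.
Forward-compute [3, 2, 3] * [1, 2]: h[0] = 3×1 = 3; h[1] = 3×2 + 2×1 = 8; h[2] = 2×2 + 3×1 = 7; h[3] = 3×2 = 6 → [3, 8, 7, 6]. Matches given h = [3, 8, 7, 6], so verified.

Verified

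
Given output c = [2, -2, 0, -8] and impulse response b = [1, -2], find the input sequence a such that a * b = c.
Deconvolve c=[2, -2, 0, -8] by b=[1, -2]. Since b[0]=1, solve forward: a[0] = c[0] / 1 = 2; a[1] = (c[1] - 2×-2) / 1 = 2; a[2] = (c[2] - 2×-2) / 1 = 4. So a = [2, 2, 4]. Check by forward convolution: c[0] = 2×1 = 2; c[1] = 2×-2 + 2×1 = -2; c[2] = 2×-2 + 4×1 = 0; c[3] = 4×-2 = -8

[2, 2, 4]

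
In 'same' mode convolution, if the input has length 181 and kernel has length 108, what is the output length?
'Same' mode returns an output with the same length as the input: 181

181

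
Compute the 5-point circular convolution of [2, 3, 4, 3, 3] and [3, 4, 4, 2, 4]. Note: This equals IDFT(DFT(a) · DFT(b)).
Either evaluate y[k] = Σ_j a[j]·b[(k-j) mod 5] directly, or use IDFT(DFT(a) · DFT(b)). y[0] = 2×3 + 3×4 + 4×2 + 3×4 + 3×4 = 50; y[1] = 2×4 + 3×3 + 4×4 + 3×2 + 3×4 = 51; y[2] = 2×4 + 3×4 + 4×3 + 3×4 + 3×2 = 50; y[3] = 2×2 + 3×4 + 4×4 + 3×3 + 3×4 = 53; y[4] = 2×4 + 3×2 + 4×4 + 3×4 + 3×3 = 51. Result: [50, 51, 50, 53, 51]

[50, 51, 50, 53, 51]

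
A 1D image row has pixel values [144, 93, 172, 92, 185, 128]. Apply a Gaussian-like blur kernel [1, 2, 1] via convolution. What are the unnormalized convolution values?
Convolve image row [144, 93, 172, 92, 185, 128] with kernel [1, 2, 1]: y[0] = 144×1 = 144; y[1] = 144×2 + 93×1 = 381; y[2] = 144×1 + 93×2 + 172×1 = 502; y[3] = 93×1 + 172×2 + 92×1 = 529; y[4] = 172×1 + 92×2 + 185×1 = 541; y[5] = 92×1 + 185×2 + 128×1 = 590; y[6] = 185×1 + 128×2 = 441; y[7] = 128×1 = 128 → [144, 381, 502, 529, 541, 590, 441, 128]. Normalization factor = sum(kernel) = 4.

[144, 381, 502, 529, 541, 590, 441, 128]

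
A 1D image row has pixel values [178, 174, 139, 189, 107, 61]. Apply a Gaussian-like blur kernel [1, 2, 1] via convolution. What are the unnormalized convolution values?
Convolve image row [178, 174, 139, 189, 107, 61] with kernel [1, 2, 1]: y[0] = 178×1 = 178; y[1] = 178×2 + 174×1 = 530; y[2] = 178×1 + 174×2 + 139×1 = 665; y[3] = 174×1 + 139×2 + 189×1 = 641; y[4] = 139×1 + 189×2 + 107×1 = 624; y[5] = 189×1 + 107×2 + 61×1 = 464; y[6] = 107×1 + 61×2 = 229; y[7] = 61×1 = 61 → [178, 530, 665, 641, 624, 464, 229, 61]. Normalization factor = sum(kernel) = 4.

[178, 530, 665, 641, 624, 464, 229, 61]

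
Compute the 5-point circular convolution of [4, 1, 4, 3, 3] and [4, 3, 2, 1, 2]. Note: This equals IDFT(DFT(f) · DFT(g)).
Either evaluate y[k] = Σ_j f[j]·g[(k-j) mod 5] directly, or use IDFT(DFT(f) · DFT(g)). y[0] = 4×4 + 1×2 + 4×1 + 3×2 + 3×3 = 37; y[1] = 4×3 + 1×4 + 4×2 + 3×1 + 3×2 = 33; y[2] = 4×2 + 1×3 + 4×4 + 3×2 + 3×1 = 36; y[3] = 4×1 + 1×2 + 4×3 + 3×4 + 3×2 = 36; y[4] = 4×2 + 1×1 + 4×2 + 3×3 + 3×4 = 38. Result: [37, 33, 36, 36, 38]

[37, 33, 36, 36, 38]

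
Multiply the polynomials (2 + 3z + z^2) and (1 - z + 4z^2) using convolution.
Ascending coefficients: a = [2, 3, 1], b = [1, -1, 4]. c[0] = 2×1 = 2; c[1] = 2×-1 + 3×1 = 1; c[2] = 2×4 + 3×-1 + 1×1 = 6; c[3] = 3×4 + 1×-1 = 11; c[4] = 1×4 = 4. Result coefficients: [2, 1, 6, 11, 4] → 2 + z + 6z^2 + 11z^3 + 4z^4

2 + z + 6z^2 + 11z^3 + 4z^4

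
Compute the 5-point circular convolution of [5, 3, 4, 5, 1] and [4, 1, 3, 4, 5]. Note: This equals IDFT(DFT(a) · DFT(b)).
Either evaluate y[k] = Σ_j a[j]·b[(k-j) mod 5] directly, or use IDFT(DFT(a) · DFT(b)). y[0] = 5×4 + 3×5 + 4×4 + 5×3 + 1×1 = 67; y[1] = 5×1 + 3×4 + 4×5 + 5×4 + 1×3 = 60; y[2] = 5×3 + 3×1 + 4×4 + 5×5 + 1×4 = 63; y[3] = 5×4 + 3×3 + 4×1 + 5×4 + 1×5 = 58; y[4] = 5×5 + 3×4 + 4×3 + 5×1 + 1×4 = 58. Result: [67, 60, 63, 58, 58]

[67, 60, 63, 58, 58]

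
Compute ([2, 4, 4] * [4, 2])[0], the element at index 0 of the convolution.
Use y[k] = Σ_i a[i]·b[k-i] at k=0. y[0] = 2×4 = 8

8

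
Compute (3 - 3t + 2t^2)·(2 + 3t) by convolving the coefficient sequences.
Ascending coefficients: a = [3, -3, 2], b = [2, 3]. c[0] = 3×2 = 6; c[1] = 3×3 + -3×2 = 3; c[2] = -3×3 + 2×2 = -5; c[3] = 2×3 = 6. Result coefficients: [6, 3, -5, 6] → 6 + 3t - 5t^2 + 6t^3

6 + 3t - 5t^2 + 6t^3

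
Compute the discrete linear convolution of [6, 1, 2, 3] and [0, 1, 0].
y[0] = 6×0 = 0; y[1] = 6×1 + 1×0 = 6; y[2] = 6×0 + 1×1 + 2×0 = 1; y[3] = 1×0 + 2×1 + 3×0 = 2; y[4] = 2×0 + 3×1 = 3; y[5] = 3×0 = 0

[0, 6, 1, 2, 3, 0]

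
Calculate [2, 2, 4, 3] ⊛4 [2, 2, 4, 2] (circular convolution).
Use y[k] = Σ_j f[j]·g[(k-j) mod 4]. y[0] = 2×2 + 2×2 + 4×4 + 3×2 = 30; y[1] = 2×2 + 2×2 + 4×2 + 3×4 = 28; y[2] = 2×4 + 2×2 + 4×2 + 3×2 = 26; y[3] = 2×2 + 2×4 + 4×2 + 3×2 = 26. Result: [30, 28, 26, 26]

[30, 28, 26, 26]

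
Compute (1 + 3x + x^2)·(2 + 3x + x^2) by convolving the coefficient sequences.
Ascending coefficients: a = [1, 3, 1], b = [2, 3, 1]. c[0] = 1×2 = 2; c[1] = 1×3 + 3×2 = 9; c[2] = 1×1 + 3×3 + 1×2 = 12; c[3] = 3×1 + 1×3 = 6; c[4] = 1×1 = 1. Result coefficients: [2, 9, 12, 6, 1] → 2 + 9x + 12x^2 + 6x^3 + x^4

2 + 9x + 12x^2 + 6x^3 + x^4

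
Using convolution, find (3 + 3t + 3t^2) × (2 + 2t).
Ascending coefficients: a = [3, 3, 3], b = [2, 2]. c[0] = 3×2 = 6; c[1] = 3×2 + 3×2 = 12; c[2] = 3×2 + 3×2 = 12; c[3] = 3×2 = 6. Result coefficients: [6, 12, 12, 6] → 6 + 12t + 12t^2 + 6t^3

6 + 12t + 12t^2 + 6t^3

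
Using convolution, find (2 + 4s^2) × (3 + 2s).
Ascending coefficients: a = [2, 0, 4], b = [3, 2]. c[0] = 2×3 = 6; c[1] = 2×2 + 0×3 = 4; c[2] = 0×2 + 4×3 = 12; c[3] = 4×2 = 8. Result coefficients: [6, 4, 12, 8] → 6 + 4s + 12s^2 + 8s^3

6 + 4s + 12s^2 + 8s^3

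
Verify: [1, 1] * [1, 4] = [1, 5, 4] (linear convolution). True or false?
Recompute linear convolution of [1, 1] and [1, 4]: y[0] = 1×1 = 1; y[1] = 1×4 + 1×1 = 5; y[2] = 1×4 = 4 → [1, 5, 4]. Given [1, 5, 4] matches, so answer: Yes

Yes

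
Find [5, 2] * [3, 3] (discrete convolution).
y[0] = 5×3 = 15; y[1] = 5×3 + 2×3 = 21; y[2] = 2×3 = 6

[15, 21, 6]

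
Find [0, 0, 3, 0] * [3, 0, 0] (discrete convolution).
y[0] = 0×3 = 0; y[1] = 0×0 + 0×3 = 0; y[2] = 0×0 + 0×0 + 3×3 = 9; y[3] = 0×0 + 3×0 + 0×3 = 0; y[4] = 3×0 + 0×0 = 0; y[5] = 0×0 = 0

[0, 0, 9, 0, 0, 0]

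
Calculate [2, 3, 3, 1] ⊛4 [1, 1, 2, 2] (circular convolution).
Use y[k] = Σ_j s[j]·t[(k-j) mod 4]. y[0] = 2×1 + 3×2 + 3×2 + 1×1 = 15; y[1] = 2×1 + 3×1 + 3×2 + 1×2 = 13; y[2] = 2×2 + 3×1 + 3×1 + 1×2 = 12; y[3] = 2×2 + 3×2 + 3×1 + 1×1 = 14. Result: [15, 13, 12, 14]

[15, 13, 12, 14]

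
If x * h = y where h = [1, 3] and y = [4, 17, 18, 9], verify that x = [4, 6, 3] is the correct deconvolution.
Forward-compute [4, 6, 3] * [1, 3]: y[0] = 4×1 = 4; y[1] = 4×3 + 6×1 = 18; y[2] = 6×3 + 3×1 = 21; y[3] = 3×3 = 9 → [4, 18, 21, 9]. Does not match given y = [4, 17, 18, 9].

Not verified. [4, 6, 3] * [1, 3] = [4, 18, 21, 9], which differs from [4, 17, 18, 9] at index 1.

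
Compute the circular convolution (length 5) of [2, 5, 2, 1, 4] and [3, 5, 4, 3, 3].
Use y[k] = Σ_j a[j]·b[(k-j) mod 5]. y[0] = 2×3 + 5×3 + 2×3 + 1×4 + 4×5 = 51; y[1] = 2×5 + 5×3 + 2×3 + 1×3 + 4×4 = 50; y[2] = 2×4 + 5×5 + 2×3 + 1×3 + 4×3 = 54; y[3] = 2×3 + 5×4 + 2×5 + 1×3 + 4×3 = 51; y[4] = 2×3 + 5×3 + 2×4 + 1×5 + 4×3 = 46. Result: [51, 50, 54, 51, 46]

[51, 50, 54, 51, 46]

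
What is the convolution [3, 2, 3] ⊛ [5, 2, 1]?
y[0] = 3×5 = 15; y[1] = 3×2 + 2×5 = 16; y[2] = 3×1 + 2×2 + 3×5 = 22; y[3] = 2×1 + 3×2 = 8; y[4] = 3×1 = 3

[15, 16, 22, 8, 3]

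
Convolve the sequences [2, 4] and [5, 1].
y[0] = 2×5 = 10; y[1] = 2×1 + 4×5 = 22; y[2] = 4×1 = 4

[10, 22, 4]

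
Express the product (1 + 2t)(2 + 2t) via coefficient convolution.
Ascending coefficients: a = [1, 2], b = [2, 2]. c[0] = 1×2 = 2; c[1] = 1×2 + 2×2 = 6; c[2] = 2×2 = 4. Result coefficients: [2, 6, 4] → 2 + 6t + 4t^2

2 + 6t + 4t^2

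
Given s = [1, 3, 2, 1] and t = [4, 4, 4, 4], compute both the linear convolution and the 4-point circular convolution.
Linear: y_lin[0] = 1×4 = 4; y_lin[1] = 1×4 + 3×4 = 16; y_lin[2] = 1×4 + 3×4 + 2×4 = 24; y_lin[3] = 1×4 + 3×4 + 2×4 + 1×4 = 28; y_lin[4] = 3×4 + 2×4 + 1×4 = 24; y_lin[5] = 2×4 + 1×4 = 12; y_lin[6] = 1×4 = 4 → [4, 16, 24, 28, 24, 12, 4]. Circular (length 4): y[0] = 1×4 + 3×4 + 2×4 + 1×4 = 28; y[1] = 1×4 + 3×4 + 2×4 + 1×4 = 28; y[2] = 1×4 + 3×4 + 2×4 + 1×4 = 28; y[3] = 1×4 + 3×4 + 2×4 + 1×4 = 28 → [28, 28, 28, 28]

Linear: [4, 16, 24, 28, 24, 12, 4], Circular: [28, 28, 28, 28]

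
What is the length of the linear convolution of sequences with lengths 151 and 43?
Linear/full convolution length: m + n - 1 = 151 + 43 - 1 = 193

193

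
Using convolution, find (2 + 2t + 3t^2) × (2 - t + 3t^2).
Ascending coefficients: a = [2, 2, 3], b = [2, -1, 3]. c[0] = 2×2 = 4; c[1] = 2×-1 + 2×2 = 2; c[2] = 2×3 + 2×-1 + 3×2 = 10; c[3] = 2×3 + 3×-1 = 3; c[4] = 3×3 = 9. Result coefficients: [4, 2, 10, 3, 9] → 4 + 2t + 10t^2 + 3t^3 + 9t^4

4 + 2t + 10t^2 + 3t^3 + 9t^4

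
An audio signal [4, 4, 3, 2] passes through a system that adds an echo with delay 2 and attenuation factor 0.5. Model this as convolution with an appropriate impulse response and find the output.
Direct-path + delayed-attenuated-path model → impulse response h = [1, 0, 0.5] (1 at lag 0, 0.5 at lag 2). Output y[n] = x[n] + 0.5·x[n - 2] (with x[n] = 0 outside 0..3): y[0] = 4 + 0.5×0 = 4; y[1] = 4 + 0.5×0 = 4; y[2] = 3 + 0.5×4 = 5.0; y[3] = 2 + 0.5×4 = 4.0; y[4] = 0 + 0.5×3 = 1.5; y[5] = 0 + 0.5×2 = 1.0. So y = [4, 4, 5.0, 4.0, 1.5, 1.0]

[4, 4, 5.0, 4.0, 1.5, 1.0]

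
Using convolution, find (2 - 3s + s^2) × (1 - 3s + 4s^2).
Ascending coefficients: a = [2, -3, 1], b = [1, -3, 4]. c[0] = 2×1 = 2; c[1] = 2×-3 + -3×1 = -9; c[2] = 2×4 + -3×-3 + 1×1 = 18; c[3] = -3×4 + 1×-3 = -15; c[4] = 1×4 = 4. Result coefficients: [2, -9, 18, -15, 4] → 2 - 9s + 18s^2 - 15s^3 + 4s^4

2 - 9s + 18s^2 - 15s^3 + 4s^4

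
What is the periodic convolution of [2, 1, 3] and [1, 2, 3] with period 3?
Use y[k] = Σ_j u[j]·v[(k-j) mod 3]. y[0] = 2×1 + 1×3 + 3×2 = 11; y[1] = 2×2 + 1×1 + 3×3 = 14; y[2] = 2×3 + 1×2 + 3×1 = 11. Result: [11, 14, 11]

[11, 14, 11]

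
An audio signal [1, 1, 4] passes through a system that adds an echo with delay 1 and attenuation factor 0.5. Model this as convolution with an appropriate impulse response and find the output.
Direct-path + delayed-attenuated-path model → impulse response h = [1, 0.5] (1 at lag 0, 0.5 at lag 1). Output y[n] = x[n] + 0.5·x[n - 1] (with x[n] = 0 outside 0..2): y[0] = 1 + 0.5×0 = 1; y[1] = 1 + 0.5×1 = 1.5; y[2] = 4 + 0.5×1 = 4.5; y[3] = 0 + 0.5×4 = 2.0. So y = [1, 1.5, 4.5, 2.0]

[1, 1.5, 4.5, 2.0]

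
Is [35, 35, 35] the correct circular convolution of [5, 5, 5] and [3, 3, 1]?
Recompute circular convolution of [5, 5, 5] and [3, 3, 1]: y[0] = 5×3 + 5×1 + 5×3 = 35; y[1] = 5×3 + 5×3 + 5×1 = 35; y[2] = 5×1 + 5×3 + 5×3 = 35 → [35, 35, 35]. Given [35, 35, 35] matches, so answer: Yes

Yes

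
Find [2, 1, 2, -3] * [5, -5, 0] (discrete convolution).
y[0] = 2×5 = 10; y[1] = 2×-5 + 1×5 = -5; y[2] = 2×0 + 1×-5 + 2×5 = 5; y[3] = 1×0 + 2×-5 + -3×5 = -25; y[4] = 2×0 + -3×-5 = 15; y[5] = -3×0 = 0

[10, -5, 5, -25, 15, 0]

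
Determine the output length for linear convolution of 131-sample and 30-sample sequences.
Linear/full convolution length: m + n - 1 = 131 + 30 - 1 = 160

160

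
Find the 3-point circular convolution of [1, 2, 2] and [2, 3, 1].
Use y[k] = Σ_j s[j]·t[(k-j) mod 3]. y[0] = 1×2 + 2×1 + 2×3 = 10; y[1] = 1×3 + 2×2 + 2×1 = 9; y[2] = 1×1 + 2×3 + 2×2 = 11. Result: [10, 9, 11]

[10, 9, 11]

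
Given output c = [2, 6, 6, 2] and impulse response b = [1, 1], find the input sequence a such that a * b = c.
Deconvolve c=[2, 6, 6, 2] by b=[1, 1]. Since b[0]=1, solve forward: a[0] = c[0] / 1 = 2; a[1] = (c[1] - 2×1) / 1 = 4; a[2] = (c[2] - 4×1) / 1 = 2. So a = [2, 4, 2]. Check by forward convolution: c[0] = 2×1 = 2; c[1] = 2×1 + 4×1 = 6; c[2] = 4×1 + 2×1 = 6; c[3] = 2×1 = 2

[2, 4, 2]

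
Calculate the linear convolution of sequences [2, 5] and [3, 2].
y[0] = 2×3 = 6; y[1] = 2×2 + 5×3 = 19; y[2] = 5×2 = 10

[6, 19, 10]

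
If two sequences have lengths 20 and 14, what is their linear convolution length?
Linear/full convolution length: m + n - 1 = 20 + 14 - 1 = 33

33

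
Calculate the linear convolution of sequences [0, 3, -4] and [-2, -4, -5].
y[0] = 0×-2 = 0; y[1] = 0×-4 + 3×-2 = -6; y[2] = 0×-5 + 3×-4 + -4×-2 = -4; y[3] = 3×-5 + -4×-4 = 1; y[4] = -4×-5 = 20

[0, -6, -4, 1, 20]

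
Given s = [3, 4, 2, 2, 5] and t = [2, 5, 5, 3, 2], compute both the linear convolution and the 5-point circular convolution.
Linear: y_lin[0] = 3×2 = 6; y_lin[1] = 3×5 + 4×2 = 23; y_lin[2] = 3×5 + 4×5 + 2×2 = 39; y_lin[3] = 3×3 + 4×5 + 2×5 + 2×2 = 43; y_lin[4] = 3×2 + 4×3 + 2×5 + 2×5 + 5×2 = 48; y_lin[5] = 4×2 + 2×3 + 2×5 + 5×5 = 49; y_lin[6] = 2×2 + 2×3 + 5×5 = 35; y_lin[7] = 2×2 + 5×3 = 19; y_lin[8] = 5×2 = 10 → [6, 23, 39, 43, 48, 49, 35, 19, 10]. Circular (length 5): y[0] = 3×2 + 4×2 + 2×3 + 2×5 + 5×5 = 55; y[1] = 3×5 + 4×2 + 2×2 + 2×3 + 5×5 = 58; y[2] = 3×5 + 4×5 + 2×2 + 2×2 + 5×3 = 58; y[3] = 3×3 + 4×5 + 2×5 + 2×2 + 5×2 = 53; y[4] = 3×2 + 4×3 + 2×5 + 2×5 + 5×2 = 48 → [55, 58, 58, 53, 48]

Linear: [6, 23, 39, 43, 48, 49, 35, 19, 10], Circular: [55, 58, 58, 53, 48]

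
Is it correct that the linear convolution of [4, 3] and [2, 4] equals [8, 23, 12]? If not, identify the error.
Recompute linear convolution of [4, 3] and [2, 4]: y[0] = 4×2 = 8; y[1] = 4×4 + 3×2 = 22; y[2] = 3×4 = 12 → [8, 22, 12]. Compare to given [8, 23, 12]: they differ at index 1: given 23, correct 22, so answer: No

No. Error at index 1: given 23, correct 22.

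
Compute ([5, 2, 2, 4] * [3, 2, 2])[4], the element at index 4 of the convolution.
Use y[k] = Σ_i a[i]·b[k-i] at k=4. y[4] = 2×2 + 4×2 = 12

12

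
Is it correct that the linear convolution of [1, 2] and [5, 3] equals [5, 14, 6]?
Recompute linear convolution of [1, 2] and [5, 3]: y[0] = 1×5 = 5; y[1] = 1×3 + 2×5 = 13; y[2] = 2×3 = 6 → [5, 13, 6]. Compare to given [5, 14, 6]: they differ at index 1: given 14, correct 13, so answer: No

No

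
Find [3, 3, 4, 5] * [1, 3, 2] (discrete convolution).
y[0] = 3×1 = 3; y[1] = 3×3 + 3×1 = 12; y[2] = 3×2 + 3×3 + 4×1 = 19; y[3] = 3×2 + 4×3 + 5×1 = 23; y[4] = 4×2 + 5×3 = 23; y[5] = 5×2 = 10

[3, 12, 19, 23, 23, 10]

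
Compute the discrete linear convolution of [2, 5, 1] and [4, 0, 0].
y[0] = 2×4 = 8; y[1] = 2×0 + 5×4 = 20; y[2] = 2×0 + 5×0 + 1×4 = 4; y[3] = 5×0 + 1×0 = 0; y[4] = 1×0 = 0

[8, 20, 4, 0, 0]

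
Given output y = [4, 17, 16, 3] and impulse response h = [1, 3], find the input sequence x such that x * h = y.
Deconvolve y=[4, 17, 16, 3] by h=[1, 3]. Since h[0]=1, solve forward: x[0] = y[0] / 1 = 4; x[1] = (y[1] - 4×3) / 1 = 5; x[2] = (y[2] - 5×3) / 1 = 1. So x = [4, 5, 1]. Check by forward convolution: y[0] = 4×1 = 4; y[1] = 4×3 + 5×1 = 17; y[2] = 5×3 + 1×1 = 16; y[3] = 1×3 = 3

[4, 5, 1]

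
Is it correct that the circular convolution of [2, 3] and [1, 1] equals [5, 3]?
Recompute circular convolution of [2, 3] and [1, 1]: y[0] = 2×1 + 3×1 = 5; y[1] = 2×1 + 3×1 = 5 → [5, 5]. Compare to given [5, 3]: they differ at index 1: given 3, correct 5, so answer: No

No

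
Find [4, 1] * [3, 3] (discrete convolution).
y[0] = 4×3 = 12; y[1] = 4×3 + 1×3 = 15; y[2] = 1×3 = 3

[12, 15, 3]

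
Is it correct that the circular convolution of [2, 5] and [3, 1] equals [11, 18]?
Recompute circular convolution of [2, 5] and [3, 1]: y[0] = 2×3 + 5×1 = 11; y[1] = 2×1 + 5×3 = 17 → [11, 17]. Compare to given [11, 18]: they differ at index 1: given 18, correct 17, so answer: No

No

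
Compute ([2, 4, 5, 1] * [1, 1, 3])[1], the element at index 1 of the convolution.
Use y[k] = Σ_i a[i]·b[k-i] at k=1. y[1] = 2×1 + 4×1 = 6

6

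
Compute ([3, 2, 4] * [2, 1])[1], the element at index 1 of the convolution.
Use y[k] = Σ_i a[i]·b[k-i] at k=1. y[1] = 3×1 + 2×2 = 7

7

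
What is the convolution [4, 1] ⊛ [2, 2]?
y[0] = 4×2 = 8; y[1] = 4×2 + 1×2 = 10; y[2] = 1×2 = 2

[8, 10, 2]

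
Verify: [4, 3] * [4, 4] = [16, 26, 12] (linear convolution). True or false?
Recompute linear convolution of [4, 3] and [4, 4]: y[0] = 4×4 = 16; y[1] = 4×4 + 3×4 = 28; y[2] = 3×4 = 12 → [16, 28, 12]. Compare to given [16, 26, 12]: they differ at index 1: given 26, correct 28, so answer: No

No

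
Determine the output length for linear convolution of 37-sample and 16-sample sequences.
Linear/full convolution length: m + n - 1 = 37 + 16 - 1 = 52

52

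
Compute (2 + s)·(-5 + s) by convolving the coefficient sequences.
Ascending coefficients: a = [2, 1], b = [-5, 1]. c[0] = 2×-5 = -10; c[1] = 2×1 + 1×-5 = -3; c[2] = 1×1 = 1. Result coefficients: [-10, -3, 1] → -10 - 3s + s^2

-10 - 3s + s^2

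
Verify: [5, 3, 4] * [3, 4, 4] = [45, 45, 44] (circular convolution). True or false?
Recompute circular convolution of [5, 3, 4] and [3, 4, 4]: y[0] = 5×3 + 3×4 + 4×4 = 43; y[1] = 5×4 + 3×3 + 4×4 = 45; y[2] = 5×4 + 3×4 + 4×3 = 44 → [43, 45, 44]. Compare to given [45, 45, 44]: they differ at index 0: given 45, correct 43, so answer: No

No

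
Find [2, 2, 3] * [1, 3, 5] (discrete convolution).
y[0] = 2×1 = 2; y[1] = 2×3 + 2×1 = 8; y[2] = 2×5 + 2×3 + 3×1 = 19; y[3] = 2×5 + 3×3 = 19; y[4] = 3×5 = 15

[2, 8, 19, 19, 15]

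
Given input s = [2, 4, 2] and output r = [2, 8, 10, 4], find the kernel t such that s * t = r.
Output length 4 = len(s) + len(t) - 1 ⇒ len(t) = 2. Solve t forward using t[k] = (r[k] - Σ_{i≥1} s[i]·t[k-i]) / s[0]: t[0] = r[0] / s[0] = 2 / 2 = 1; t[1] = (r[1] - 4×1) / s[0] = (8 - 4×1) / 2 = 2. So t = [1, 2]. Forward-check [2, 4, 2] * [1, 2]: r[0] = 2×1 = 2; r[1] = 2×2 + 4×1 = 8; r[2] = 4×2 + 2×1 = 10; r[3] = 2×2 = 4 → [2, 8, 10, 4] ✓

[1, 2]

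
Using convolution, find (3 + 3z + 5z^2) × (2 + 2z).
Ascending coefficients: a = [3, 3, 5], b = [2, 2]. c[0] = 3×2 = 6; c[1] = 3×2 + 3×2 = 12; c[2] = 3×2 + 5×2 = 16; c[3] = 5×2 = 10. Result coefficients: [6, 12, 16, 10] → 6 + 12z + 16z^2 + 10z^3

6 + 12z + 16z^2 + 10z^3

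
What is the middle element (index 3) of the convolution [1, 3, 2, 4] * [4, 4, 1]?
Use y[k] = Σ_i a[i]·b[k-i] at k=3. y[3] = 3×1 + 2×4 + 4×4 = 27

27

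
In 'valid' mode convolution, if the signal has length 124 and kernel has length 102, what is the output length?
'Valid' mode counts only positions where the kernel fully overlaps the signal: m - n + 1 = 124 - 102 + 1 = 23

23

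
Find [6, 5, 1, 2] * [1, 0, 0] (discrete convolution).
y[0] = 6×1 = 6; y[1] = 6×0 + 5×1 = 5; y[2] = 6×0 + 5×0 + 1×1 = 1; y[3] = 5×0 + 1×0 + 2×1 = 2; y[4] = 1×0 + 2×0 = 0; y[5] = 2×0 = 0

[6, 5, 1, 2, 0, 0]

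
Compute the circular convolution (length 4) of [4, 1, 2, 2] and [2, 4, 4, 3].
Use y[k] = Σ_j x[j]·h[(k-j) mod 4]. y[0] = 4×2 + 1×3 + 2×4 + 2×4 = 27; y[1] = 4×4 + 1×2 + 2×3 + 2×4 = 32; y[2] = 4×4 + 1×4 + 2×2 + 2×3 = 30; y[3] = 4×3 + 1×4 + 2×4 + 2×2 = 28. Result: [27, 32, 30, 28]

[27, 32, 30, 28]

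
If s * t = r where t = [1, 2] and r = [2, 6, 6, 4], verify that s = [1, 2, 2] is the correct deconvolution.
Forward-compute [1, 2, 2] * [1, 2]: r[0] = 1×1 = 1; r[1] = 1×2 + 2×1 = 4; r[2] = 2×2 + 2×1 = 6; r[3] = 2×2 = 4 → [1, 4, 6, 4]. Does not match given r = [2, 6, 6, 4].

Not verified. [1, 2, 2] * [1, 2] = [1, 4, 6, 4], which differs from [2, 6, 6, 4] at index 0.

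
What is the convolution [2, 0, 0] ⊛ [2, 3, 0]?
y[0] = 2×2 = 4; y[1] = 2×3 + 0×2 = 6; y[2] = 2×0 + 0×3 + 0×2 = 0; y[3] = 0×0 + 0×3 = 0; y[4] = 0×0 = 0

[4, 6, 0, 0, 0]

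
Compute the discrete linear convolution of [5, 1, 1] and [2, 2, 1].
y[0] = 5×2 = 10; y[1] = 5×2 + 1×2 = 12; y[2] = 5×1 + 1×2 + 1×2 = 9; y[3] = 1×1 + 1×2 = 3; y[4] = 1×1 = 1

[10, 12, 9, 3, 1]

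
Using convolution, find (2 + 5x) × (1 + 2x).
Ascending coefficients: a = [2, 5], b = [1, 2]. c[0] = 2×1 = 2; c[1] = 2×2 + 5×1 = 9; c[2] = 5×2 = 10. Result coefficients: [2, 9, 10] → 2 + 9x + 10x^2

2 + 9x + 10x^2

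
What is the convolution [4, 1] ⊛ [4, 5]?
y[0] = 4×4 = 16; y[1] = 4×5 + 1×4 = 24; y[2] = 1×5 = 5

[16, 24, 5]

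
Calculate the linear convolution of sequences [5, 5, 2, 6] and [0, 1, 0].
y[0] = 5×0 = 0; y[1] = 5×1 + 5×0 = 5; y[2] = 5×0 + 5×1 + 2×0 = 5; y[3] = 5×0 + 2×1 + 6×0 = 2; y[4] = 2×0 + 6×1 = 6; y[5] = 6×0 = 0

[0, 5, 5, 2, 6, 0]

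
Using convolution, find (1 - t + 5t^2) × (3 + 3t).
Ascending coefficients: a = [1, -1, 5], b = [3, 3]. c[0] = 1×3 = 3; c[1] = 1×3 + -1×3 = 0; c[2] = -1×3 + 5×3 = 12; c[3] = 5×3 = 15. Result coefficients: [3, 0, 12, 15] → 3 + 12t^2 + 15t^3

3 + 12t^2 + 15t^3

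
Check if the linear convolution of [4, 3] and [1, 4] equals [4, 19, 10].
Recompute linear convolution of [4, 3] and [1, 4]: y[0] = 4×1 = 4; y[1] = 4×4 + 3×1 = 19; y[2] = 3×4 = 12 → [4, 19, 12]. Compare to given [4, 19, 10]: they differ at index 2: given 10, correct 12, so answer: No

No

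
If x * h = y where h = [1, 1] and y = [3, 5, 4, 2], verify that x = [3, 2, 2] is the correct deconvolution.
Forward-compute [3, 2, 2] * [1, 1]: y[0] = 3×1 = 3; y[1] = 3×1 + 2×1 = 5; y[2] = 2×1 + 2×1 = 4; y[3] = 2×1 = 2 → [3, 5, 4, 2]. Matches given y = [3, 5, 4, 2], so verified.

Verified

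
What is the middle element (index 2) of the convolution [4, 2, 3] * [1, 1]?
Use y[k] = Σ_i a[i]·b[k-i] at k=2. y[2] = 2×1 + 3×1 = 5

5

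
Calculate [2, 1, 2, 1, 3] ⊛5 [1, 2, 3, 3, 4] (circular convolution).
Use y[k] = Σ_j f[j]·g[(k-j) mod 5]. y[0] = 2×1 + 1×4 + 2×3 + 1×3 + 3×2 = 21; y[1] = 2×2 + 1×1 + 2×4 + 1×3 + 3×3 = 25; y[2] = 2×3 + 1×2 + 2×1 + 1×4 + 3×3 = 23; y[3] = 2×3 + 1×3 + 2×2 + 1×1 + 3×4 = 26; y[4] = 2×4 + 1×3 + 2×3 + 1×2 + 3×1 = 22. Result: [21, 25, 23, 26, 22]

[21, 25, 23, 26, 22]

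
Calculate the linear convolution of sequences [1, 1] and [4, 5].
y[0] = 1×4 = 4; y[1] = 1×5 + 1×4 = 9; y[2] = 1×5 = 5

[4, 9, 5]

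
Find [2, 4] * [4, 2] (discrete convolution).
y[0] = 2×4 = 8; y[1] = 2×2 + 4×4 = 20; y[2] = 4×2 = 8

[8, 20, 8]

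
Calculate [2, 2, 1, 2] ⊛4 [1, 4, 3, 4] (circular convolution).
Use y[k] = Σ_j f[j]·g[(k-j) mod 4]. y[0] = 2×1 + 2×4 + 1×3 + 2×4 = 21; y[1] = 2×4 + 2×1 + 1×4 + 2×3 = 20; y[2] = 2×3 + 2×4 + 1×1 + 2×4 = 23; y[3] = 2×4 + 2×3 + 1×4 + 2×1 = 20. Result: [21, 20, 23, 20]

[21, 20, 23, 20]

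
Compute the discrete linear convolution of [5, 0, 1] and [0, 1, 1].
y[0] = 5×0 = 0; y[1] = 5×1 + 0×0 = 5; y[2] = 5×1 + 0×1 + 1×0 = 5; y[3] = 0×1 + 1×1 = 1; y[4] = 1×1 = 1

[0, 5, 5, 1, 1]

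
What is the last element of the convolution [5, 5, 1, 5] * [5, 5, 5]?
Use y[k] = Σ_i a[i]·b[k-i] at k=5. y[5] = 5×5 = 25

25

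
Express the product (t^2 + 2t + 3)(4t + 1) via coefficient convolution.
Ascending coefficients: a = [3, 2, 1], b = [1, 4]. c[0] = 3×1 = 3; c[1] = 3×4 + 2×1 = 14; c[2] = 2×4 + 1×1 = 9; c[3] = 1×4 = 4. Result coefficients: [3, 14, 9, 4] → 4t^3 + 9t^2 + 14t + 3

4t^3 + 9t^2 + 14t + 3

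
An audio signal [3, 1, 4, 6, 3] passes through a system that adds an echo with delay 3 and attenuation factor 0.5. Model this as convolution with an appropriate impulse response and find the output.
Direct-path + delayed-attenuated-path model → impulse response h = [1, 0, 0, 0.5] (1 at lag 0, 0.5 at lag 3). Output y[n] = x[n] + 0.5·x[n - 3] (with x[n] = 0 outside 0..4): y[0] = 3 + 0.5×0 = 3; y[1] = 1 + 0.5×0 = 1; y[2] = 4 + 0.5×0 = 4; y[3] = 6 + 0.5×3 = 7.5; y[4] = 3 + 0.5×1 = 3.5; y[5] = 0 + 0.5×4 = 2.0; y[6] = 0 + 0.5×6 = 3.0; y[7] = 0 + 0.5×3 = 1.5. So y = [3, 1, 4, 7.5, 3.5, 2.0, 3.0, 1.5]

[3, 1, 4, 7.5, 3.5, 2.0, 3.0, 1.5]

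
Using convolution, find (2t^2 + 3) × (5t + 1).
Ascending coefficients: a = [3, 0, 2], b = [1, 5]. c[0] = 3×1 = 3; c[1] = 3×5 + 0×1 = 15; c[2] = 0×5 + 2×1 = 2; c[3] = 2×5 = 10. Result coefficients: [3, 15, 2, 10] → 10t^3 + 2t^2 + 15t + 3

10t^3 + 2t^2 + 15t + 3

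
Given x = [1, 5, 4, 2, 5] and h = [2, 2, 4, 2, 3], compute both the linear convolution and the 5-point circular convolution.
Linear: y_lin[0] = 1×2 = 2; y_lin[1] = 1×2 + 5×2 = 12; y_lin[2] = 1×4 + 5×2 + 4×2 = 22; y_lin[3] = 1×2 + 5×4 + 4×2 + 2×2 = 34; y_lin[4] = 1×3 + 5×2 + 4×4 + 2×2 + 5×2 = 43; y_lin[5] = 5×3 + 4×2 + 2×4 + 5×2 = 41; y_lin[6] = 4×3 + 2×2 + 5×4 = 36; y_lin[7] = 2×3 + 5×2 = 16; y_lin[8] = 5×3 = 15 → [2, 12, 22, 34, 43, 41, 36, 16, 15]. Circular (length 5): y[0] = 1×2 + 5×3 + 4×2 + 2×4 + 5×2 = 43; y[1] = 1×2 + 5×2 + 4×3 + 2×2 + 5×4 = 48; y[2] = 1×4 + 5×2 + 4×2 + 2×3 + 5×2 = 38; y[3] = 1×2 + 5×4 + 4×2 + 2×2 + 5×3 = 49; y[4] = 1×3 + 5×2 + 4×4 + 2×2 + 5×2 = 43 → [43, 48, 38, 49, 43]

Linear: [2, 12, 22, 34, 43, 41, 36, 16, 15], Circular: [43, 48, 38, 49, 43]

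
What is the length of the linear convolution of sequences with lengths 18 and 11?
Linear/full convolution length: m + n - 1 = 18 + 11 - 1 = 28

28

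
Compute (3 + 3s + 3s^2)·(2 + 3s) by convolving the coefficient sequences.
Ascending coefficients: a = [3, 3, 3], b = [2, 3]. c[0] = 3×2 = 6; c[1] = 3×3 + 3×2 = 15; c[2] = 3×3 + 3×2 = 15; c[3] = 3×3 = 9. Result coefficients: [6, 15, 15, 9] → 6 + 15s + 15s^2 + 9s^3

6 + 15s + 15s^2 + 9s^3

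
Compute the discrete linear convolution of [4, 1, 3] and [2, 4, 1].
y[0] = 4×2 = 8; y[1] = 4×4 + 1×2 = 18; y[2] = 4×1 + 1×4 + 3×2 = 14; y[3] = 1×1 + 3×4 = 13; y[4] = 3×1 = 3

[8, 18, 14, 13, 3]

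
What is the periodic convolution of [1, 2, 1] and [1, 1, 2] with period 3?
Use y[k] = Σ_j u[j]·v[(k-j) mod 3]. y[0] = 1×1 + 2×2 + 1×1 = 6; y[1] = 1×1 + 2×1 + 1×2 = 5; y[2] = 1×2 + 2×1 + 1×1 = 5. Result: [6, 5, 5]

[6, 5, 5]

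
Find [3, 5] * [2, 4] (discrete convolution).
y[0] = 3×2 = 6; y[1] = 3×4 + 5×2 = 22; y[2] = 5×4 = 20

[6, 22, 20]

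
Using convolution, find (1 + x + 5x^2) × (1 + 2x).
Ascending coefficients: a = [1, 1, 5], b = [1, 2]. c[0] = 1×1 = 1; c[1] = 1×2 + 1×1 = 3; c[2] = 1×2 + 5×1 = 7; c[3] = 5×2 = 10. Result coefficients: [1, 3, 7, 10] → 1 + 3x + 7x^2 + 10x^3

1 + 3x + 7x^2 + 10x^3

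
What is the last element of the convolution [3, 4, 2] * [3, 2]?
Use y[k] = Σ_i a[i]·b[k-i] at k=3. y[3] = 2×2 = 4

4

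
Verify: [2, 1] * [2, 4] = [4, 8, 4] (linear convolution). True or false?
Recompute linear convolution of [2, 1] and [2, 4]: y[0] = 2×2 = 4; y[1] = 2×4 + 1×2 = 10; y[2] = 1×4 = 4 → [4, 10, 4]. Compare to given [4, 8, 4]: they differ at index 1: given 8, correct 10, so answer: No

No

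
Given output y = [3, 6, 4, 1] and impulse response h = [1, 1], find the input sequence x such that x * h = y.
Deconvolve y=[3, 6, 4, 1] by h=[1, 1]. Since h[0]=1, solve forward: x[0] = y[0] / 1 = 3; x[1] = (y[1] - 3×1) / 1 = 3; x[2] = (y[2] - 3×1) / 1 = 1. So x = [3, 3, 1]. Check by forward convolution: y[0] = 3×1 = 3; y[1] = 3×1 + 3×1 = 6; y[2] = 3×1 + 1×1 = 4; y[3] = 1×1 = 1

[3, 3, 1]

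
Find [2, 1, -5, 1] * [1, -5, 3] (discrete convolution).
y[0] = 2×1 = 2; y[1] = 2×-5 + 1×1 = -9; y[2] = 2×3 + 1×-5 + -5×1 = -4; y[3] = 1×3 + -5×-5 + 1×1 = 29; y[4] = -5×3 + 1×-5 = -20; y[5] = 1×3 = 3

[2, -9, -4, 29, -20, 3]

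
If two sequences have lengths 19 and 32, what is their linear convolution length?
Linear/full convolution length: m + n - 1 = 19 + 32 - 1 = 50

50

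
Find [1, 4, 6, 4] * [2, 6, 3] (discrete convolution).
y[0] = 1×2 = 2; y[1] = 1×6 + 4×2 = 14; y[2] = 1×3 + 4×6 + 6×2 = 39; y[3] = 4×3 + 6×6 + 4×2 = 56; y[4] = 6×3 + 4×6 = 42; y[5] = 4×3 = 12

[2, 14, 39, 56, 42, 12]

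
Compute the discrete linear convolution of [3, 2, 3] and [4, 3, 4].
y[0] = 3×4 = 12; y[1] = 3×3 + 2×4 = 17; y[2] = 3×4 + 2×3 + 3×4 = 30; y[3] = 2×4 + 3×3 = 17; y[4] = 3×4 = 12

[12, 17, 30, 17, 12]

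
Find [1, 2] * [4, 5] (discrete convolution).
y[0] = 1×4 = 4; y[1] = 1×5 + 2×4 = 13; y[2] = 2×5 = 10

[4, 13, 10]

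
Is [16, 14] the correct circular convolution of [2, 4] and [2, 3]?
Recompute circular convolution of [2, 4] and [2, 3]: y[0] = 2×2 + 4×3 = 16; y[1] = 2×3 + 4×2 = 14 → [16, 14]. Given [16, 14] matches, so answer: Yes

Yes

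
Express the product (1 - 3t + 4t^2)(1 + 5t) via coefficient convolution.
Ascending coefficients: a = [1, -3, 4], b = [1, 5]. c[0] = 1×1 = 1; c[1] = 1×5 + -3×1 = 2; c[2] = -3×5 + 4×1 = -11; c[3] = 4×5 = 20. Result coefficients: [1, 2, -11, 20] → 1 + 2t - 11t^2 + 20t^3

1 + 2t - 11t^2 + 20t^3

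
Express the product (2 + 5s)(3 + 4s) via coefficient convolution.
Ascending coefficients: a = [2, 5], b = [3, 4]. c[0] = 2×3 = 6; c[1] = 2×4 + 5×3 = 23; c[2] = 5×4 = 20. Result coefficients: [6, 23, 20] → 6 + 23s + 20s^2

6 + 23s + 20s^2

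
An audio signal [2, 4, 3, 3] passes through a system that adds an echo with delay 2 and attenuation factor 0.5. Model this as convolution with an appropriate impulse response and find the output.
Direct-path + delayed-attenuated-path model → impulse response h = [1, 0, 0.5] (1 at lag 0, 0.5 at lag 2). Output y[n] = x[n] + 0.5·x[n - 2] (with x[n] = 0 outside 0..3): y[0] = 2 + 0.5×0 = 2; y[1] = 4 + 0.5×0 = 4; y[2] = 3 + 0.5×2 = 4.0; y[3] = 3 + 0.5×4 = 5.0; y[4] = 0 + 0.5×3 = 1.5; y[5] = 0 + 0.5×3 = 1.5. So y = [2, 4, 4.0, 5.0, 1.5, 1.5]

[2, 4, 4.0, 5.0, 1.5, 1.5]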